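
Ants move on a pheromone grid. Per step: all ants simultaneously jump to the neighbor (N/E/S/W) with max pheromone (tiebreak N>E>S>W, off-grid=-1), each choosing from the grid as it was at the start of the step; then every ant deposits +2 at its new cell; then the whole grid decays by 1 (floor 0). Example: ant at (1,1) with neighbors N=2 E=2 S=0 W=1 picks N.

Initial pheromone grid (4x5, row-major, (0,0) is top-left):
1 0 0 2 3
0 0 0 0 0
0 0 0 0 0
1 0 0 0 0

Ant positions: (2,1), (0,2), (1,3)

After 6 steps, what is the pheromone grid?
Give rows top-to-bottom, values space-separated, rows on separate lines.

After step 1: ants at (1,1),(0,3),(0,3)
  0 0 0 5 2
  0 1 0 0 0
  0 0 0 0 0
  0 0 0 0 0
After step 2: ants at (0,1),(0,4),(0,4)
  0 1 0 4 5
  0 0 0 0 0
  0 0 0 0 0
  0 0 0 0 0
After step 3: ants at (0,2),(0,3),(0,3)
  0 0 1 7 4
  0 0 0 0 0
  0 0 0 0 0
  0 0 0 0 0
After step 4: ants at (0,3),(0,4),(0,4)
  0 0 0 8 7
  0 0 0 0 0
  0 0 0 0 0
  0 0 0 0 0
After step 5: ants at (0,4),(0,3),(0,3)
  0 0 0 11 8
  0 0 0 0 0
  0 0 0 0 0
  0 0 0 0 0
After step 6: ants at (0,3),(0,4),(0,4)
  0 0 0 12 11
  0 0 0 0 0
  0 0 0 0 0
  0 0 0 0 0

0 0 0 12 11
0 0 0 0 0
0 0 0 0 0
0 0 0 0 0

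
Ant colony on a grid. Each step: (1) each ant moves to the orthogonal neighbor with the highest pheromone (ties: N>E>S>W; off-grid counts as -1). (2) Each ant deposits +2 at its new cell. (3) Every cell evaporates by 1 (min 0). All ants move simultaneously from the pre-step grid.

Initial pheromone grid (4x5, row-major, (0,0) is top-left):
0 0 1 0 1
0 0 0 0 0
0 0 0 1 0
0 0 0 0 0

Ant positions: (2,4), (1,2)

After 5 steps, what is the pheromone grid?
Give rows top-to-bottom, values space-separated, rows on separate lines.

After step 1: ants at (2,3),(0,2)
  0 0 2 0 0
  0 0 0 0 0
  0 0 0 2 0
  0 0 0 0 0
After step 2: ants at (1,3),(0,3)
  0 0 1 1 0
  0 0 0 1 0
  0 0 0 1 0
  0 0 0 0 0
After step 3: ants at (0,3),(1,3)
  0 0 0 2 0
  0 0 0 2 0
  0 0 0 0 0
  0 0 0 0 0
After step 4: ants at (1,3),(0,3)
  0 0 0 3 0
  0 0 0 3 0
  0 0 0 0 0
  0 0 0 0 0
After step 5: ants at (0,3),(1,3)
  0 0 0 4 0
  0 0 0 4 0
  0 0 0 0 0
  0 0 0 0 0

0 0 0 4 0
0 0 0 4 0
0 0 0 0 0
0 0 0 0 0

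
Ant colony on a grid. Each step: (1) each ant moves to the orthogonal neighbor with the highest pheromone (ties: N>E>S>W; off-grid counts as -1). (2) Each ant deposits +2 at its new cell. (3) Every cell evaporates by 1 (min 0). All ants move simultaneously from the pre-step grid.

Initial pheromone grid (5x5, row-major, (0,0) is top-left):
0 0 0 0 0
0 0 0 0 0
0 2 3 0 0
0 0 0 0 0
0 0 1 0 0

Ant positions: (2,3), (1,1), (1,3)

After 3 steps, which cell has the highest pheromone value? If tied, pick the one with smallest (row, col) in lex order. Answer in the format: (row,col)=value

Answer: (2,2)=6

Derivation:
Step 1: ant0:(2,3)->W->(2,2) | ant1:(1,1)->S->(2,1) | ant2:(1,3)->N->(0,3)
  grid max=4 at (2,2)
Step 2: ant0:(2,2)->W->(2,1) | ant1:(2,1)->E->(2,2) | ant2:(0,3)->E->(0,4)
  grid max=5 at (2,2)
Step 3: ant0:(2,1)->E->(2,2) | ant1:(2,2)->W->(2,1) | ant2:(0,4)->S->(1,4)
  grid max=6 at (2,2)
Final grid:
  0 0 0 0 0
  0 0 0 0 1
  0 5 6 0 0
  0 0 0 0 0
  0 0 0 0 0
Max pheromone 6 at (2,2)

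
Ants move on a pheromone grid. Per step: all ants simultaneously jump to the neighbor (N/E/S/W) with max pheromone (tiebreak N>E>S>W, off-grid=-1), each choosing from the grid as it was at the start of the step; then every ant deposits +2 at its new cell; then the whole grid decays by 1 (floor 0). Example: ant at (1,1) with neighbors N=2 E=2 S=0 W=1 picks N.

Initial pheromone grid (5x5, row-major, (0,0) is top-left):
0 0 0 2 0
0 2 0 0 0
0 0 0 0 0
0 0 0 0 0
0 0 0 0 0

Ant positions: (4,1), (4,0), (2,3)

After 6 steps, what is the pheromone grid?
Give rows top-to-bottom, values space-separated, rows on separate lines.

After step 1: ants at (3,1),(3,0),(1,3)
  0 0 0 1 0
  0 1 0 1 0
  0 0 0 0 0
  1 1 0 0 0
  0 0 0 0 0
After step 2: ants at (3,0),(3,1),(0,3)
  0 0 0 2 0
  0 0 0 0 0
  0 0 0 0 0
  2 2 0 0 0
  0 0 0 0 0
After step 3: ants at (3,1),(3,0),(0,4)
  0 0 0 1 1
  0 0 0 0 0
  0 0 0 0 0
  3 3 0 0 0
  0 0 0 0 0
After step 4: ants at (3,0),(3,1),(0,3)
  0 0 0 2 0
  0 0 0 0 0
  0 0 0 0 0
  4 4 0 0 0
  0 0 0 0 0
After step 5: ants at (3,1),(3,0),(0,4)
  0 0 0 1 1
  0 0 0 0 0
  0 0 0 0 0
  5 5 0 0 0
  0 0 0 0 0
After step 6: ants at (3,0),(3,1),(0,3)
  0 0 0 2 0
  0 0 0 0 0
  0 0 0 0 0
  6 6 0 0 0
  0 0 0 0 0

0 0 0 2 0
0 0 0 0 0
0 0 0 0 0
6 6 0 0 0
0 0 0 0 0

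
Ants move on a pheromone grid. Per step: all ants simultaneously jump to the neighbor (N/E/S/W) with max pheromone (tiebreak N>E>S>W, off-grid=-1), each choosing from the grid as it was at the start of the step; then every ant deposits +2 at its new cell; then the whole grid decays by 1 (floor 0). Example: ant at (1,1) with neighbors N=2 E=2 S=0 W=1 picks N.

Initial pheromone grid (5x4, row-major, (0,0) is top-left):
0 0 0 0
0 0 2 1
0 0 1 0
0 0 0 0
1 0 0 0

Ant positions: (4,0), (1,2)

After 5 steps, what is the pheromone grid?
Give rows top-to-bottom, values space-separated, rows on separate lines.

After step 1: ants at (3,0),(1,3)
  0 0 0 0
  0 0 1 2
  0 0 0 0
  1 0 0 0
  0 0 0 0
After step 2: ants at (2,0),(1,2)
  0 0 0 0
  0 0 2 1
  1 0 0 0
  0 0 0 0
  0 0 0 0
After step 3: ants at (1,0),(1,3)
  0 0 0 0
  1 0 1 2
  0 0 0 0
  0 0 0 0
  0 0 0 0
After step 4: ants at (0,0),(1,2)
  1 0 0 0
  0 0 2 1
  0 0 0 0
  0 0 0 0
  0 0 0 0
After step 5: ants at (0,1),(1,3)
  0 1 0 0
  0 0 1 2
  0 0 0 0
  0 0 0 0
  0 0 0 0

0 1 0 0
0 0 1 2
0 0 0 0
0 0 0 0
0 0 0 0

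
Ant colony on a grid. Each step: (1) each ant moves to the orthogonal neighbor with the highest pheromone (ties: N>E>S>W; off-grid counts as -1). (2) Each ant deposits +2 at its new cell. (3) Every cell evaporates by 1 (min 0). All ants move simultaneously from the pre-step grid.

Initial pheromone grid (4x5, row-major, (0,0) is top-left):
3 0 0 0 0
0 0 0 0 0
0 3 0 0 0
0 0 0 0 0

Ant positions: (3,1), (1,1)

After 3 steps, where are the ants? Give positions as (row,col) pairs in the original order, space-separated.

Step 1: ant0:(3,1)->N->(2,1) | ant1:(1,1)->S->(2,1)
  grid max=6 at (2,1)
Step 2: ant0:(2,1)->N->(1,1) | ant1:(2,1)->N->(1,1)
  grid max=5 at (2,1)
Step 3: ant0:(1,1)->S->(2,1) | ant1:(1,1)->S->(2,1)
  grid max=8 at (2,1)

(2,1) (2,1)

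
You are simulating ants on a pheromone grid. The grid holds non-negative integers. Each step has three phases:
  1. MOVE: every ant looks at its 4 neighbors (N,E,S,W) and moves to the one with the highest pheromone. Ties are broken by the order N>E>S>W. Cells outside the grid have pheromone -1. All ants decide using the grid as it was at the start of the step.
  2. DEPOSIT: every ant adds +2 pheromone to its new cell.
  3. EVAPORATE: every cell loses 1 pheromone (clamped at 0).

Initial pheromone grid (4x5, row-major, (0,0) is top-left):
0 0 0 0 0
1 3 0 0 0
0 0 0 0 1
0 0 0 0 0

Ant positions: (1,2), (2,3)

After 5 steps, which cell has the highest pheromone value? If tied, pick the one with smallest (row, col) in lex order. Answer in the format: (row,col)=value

Step 1: ant0:(1,2)->W->(1,1) | ant1:(2,3)->E->(2,4)
  grid max=4 at (1,1)
Step 2: ant0:(1,1)->N->(0,1) | ant1:(2,4)->N->(1,4)
  grid max=3 at (1,1)
Step 3: ant0:(0,1)->S->(1,1) | ant1:(1,4)->S->(2,4)
  grid max=4 at (1,1)
Step 4: ant0:(1,1)->N->(0,1) | ant1:(2,4)->N->(1,4)
  grid max=3 at (1,1)
Step 5: ant0:(0,1)->S->(1,1) | ant1:(1,4)->S->(2,4)
  grid max=4 at (1,1)
Final grid:
  0 0 0 0 0
  0 4 0 0 0
  0 0 0 0 2
  0 0 0 0 0
Max pheromone 4 at (1,1)

Answer: (1,1)=4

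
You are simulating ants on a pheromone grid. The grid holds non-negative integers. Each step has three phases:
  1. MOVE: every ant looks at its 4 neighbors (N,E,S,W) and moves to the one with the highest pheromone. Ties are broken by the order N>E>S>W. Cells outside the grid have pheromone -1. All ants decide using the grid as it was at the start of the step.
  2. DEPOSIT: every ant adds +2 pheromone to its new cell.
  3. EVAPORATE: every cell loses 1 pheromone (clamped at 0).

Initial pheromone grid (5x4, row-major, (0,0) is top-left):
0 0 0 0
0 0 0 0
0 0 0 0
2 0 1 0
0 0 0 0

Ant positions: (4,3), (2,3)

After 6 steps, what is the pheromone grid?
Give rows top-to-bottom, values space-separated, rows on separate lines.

After step 1: ants at (3,3),(1,3)
  0 0 0 0
  0 0 0 1
  0 0 0 0
  1 0 0 1
  0 0 0 0
After step 2: ants at (2,3),(0,3)
  0 0 0 1
  0 0 0 0
  0 0 0 1
  0 0 0 0
  0 0 0 0
After step 3: ants at (1,3),(1,3)
  0 0 0 0
  0 0 0 3
  0 0 0 0
  0 0 0 0
  0 0 0 0
After step 4: ants at (0,3),(0,3)
  0 0 0 3
  0 0 0 2
  0 0 0 0
  0 0 0 0
  0 0 0 0
After step 5: ants at (1,3),(1,3)
  0 0 0 2
  0 0 0 5
  0 0 0 0
  0 0 0 0
  0 0 0 0
After step 6: ants at (0,3),(0,3)
  0 0 0 5
  0 0 0 4
  0 0 0 0
  0 0 0 0
  0 0 0 0

0 0 0 5
0 0 0 4
0 0 0 0
0 0 0 0
0 0 0 0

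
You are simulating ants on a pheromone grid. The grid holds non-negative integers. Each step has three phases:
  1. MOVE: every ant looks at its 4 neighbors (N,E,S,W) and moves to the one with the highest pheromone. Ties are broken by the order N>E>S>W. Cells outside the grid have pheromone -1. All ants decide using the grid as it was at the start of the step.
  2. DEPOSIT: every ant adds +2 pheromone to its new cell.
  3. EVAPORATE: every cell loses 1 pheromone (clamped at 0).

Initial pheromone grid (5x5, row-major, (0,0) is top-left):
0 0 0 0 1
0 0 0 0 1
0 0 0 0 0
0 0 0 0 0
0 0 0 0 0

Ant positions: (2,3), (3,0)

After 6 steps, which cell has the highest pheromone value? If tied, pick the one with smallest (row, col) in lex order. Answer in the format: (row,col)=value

Answer: (0,3)=1

Derivation:
Step 1: ant0:(2,3)->N->(1,3) | ant1:(3,0)->N->(2,0)
  grid max=1 at (1,3)
Step 2: ant0:(1,3)->N->(0,3) | ant1:(2,0)->N->(1,0)
  grid max=1 at (0,3)
Step 3: ant0:(0,3)->E->(0,4) | ant1:(1,0)->N->(0,0)
  grid max=1 at (0,0)
Step 4: ant0:(0,4)->S->(1,4) | ant1:(0,0)->E->(0,1)
  grid max=1 at (0,1)
Step 5: ant0:(1,4)->N->(0,4) | ant1:(0,1)->E->(0,2)
  grid max=1 at (0,2)
Step 6: ant0:(0,4)->S->(1,4) | ant1:(0,2)->E->(0,3)
  grid max=1 at (0,3)
Final grid:
  0 0 0 1 0
  0 0 0 0 1
  0 0 0 0 0
  0 0 0 0 0
  0 0 0 0 0
Max pheromone 1 at (0,3)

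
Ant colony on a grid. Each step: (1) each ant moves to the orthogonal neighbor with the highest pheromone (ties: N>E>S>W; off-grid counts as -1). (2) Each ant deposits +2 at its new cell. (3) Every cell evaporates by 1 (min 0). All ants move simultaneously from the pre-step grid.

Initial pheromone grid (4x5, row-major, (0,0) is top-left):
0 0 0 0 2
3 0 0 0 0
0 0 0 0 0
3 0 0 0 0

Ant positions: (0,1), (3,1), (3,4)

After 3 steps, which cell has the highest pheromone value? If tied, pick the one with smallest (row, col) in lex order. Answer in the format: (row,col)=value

Step 1: ant0:(0,1)->E->(0,2) | ant1:(3,1)->W->(3,0) | ant2:(3,4)->N->(2,4)
  grid max=4 at (3,0)
Step 2: ant0:(0,2)->E->(0,3) | ant1:(3,0)->N->(2,0) | ant2:(2,4)->N->(1,4)
  grid max=3 at (3,0)
Step 3: ant0:(0,3)->E->(0,4) | ant1:(2,0)->S->(3,0) | ant2:(1,4)->N->(0,4)
  grid max=4 at (3,0)
Final grid:
  0 0 0 0 3
  0 0 0 0 0
  0 0 0 0 0
  4 0 0 0 0
Max pheromone 4 at (3,0)

Answer: (3,0)=4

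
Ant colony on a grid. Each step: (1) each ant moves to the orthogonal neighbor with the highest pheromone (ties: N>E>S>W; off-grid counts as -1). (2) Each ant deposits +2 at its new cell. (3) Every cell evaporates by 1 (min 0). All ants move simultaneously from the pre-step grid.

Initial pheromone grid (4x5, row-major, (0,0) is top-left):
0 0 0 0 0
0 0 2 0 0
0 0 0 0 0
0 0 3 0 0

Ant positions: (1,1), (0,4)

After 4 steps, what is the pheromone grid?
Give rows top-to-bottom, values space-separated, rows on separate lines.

After step 1: ants at (1,2),(1,4)
  0 0 0 0 0
  0 0 3 0 1
  0 0 0 0 0
  0 0 2 0 0
After step 2: ants at (0,2),(0,4)
  0 0 1 0 1
  0 0 2 0 0
  0 0 0 0 0
  0 0 1 0 0
After step 3: ants at (1,2),(1,4)
  0 0 0 0 0
  0 0 3 0 1
  0 0 0 0 0
  0 0 0 0 0
After step 4: ants at (0,2),(0,4)
  0 0 1 0 1
  0 0 2 0 0
  0 0 0 0 0
  0 0 0 0 0

0 0 1 0 1
0 0 2 0 0
0 0 0 0 0
0 0 0 0 0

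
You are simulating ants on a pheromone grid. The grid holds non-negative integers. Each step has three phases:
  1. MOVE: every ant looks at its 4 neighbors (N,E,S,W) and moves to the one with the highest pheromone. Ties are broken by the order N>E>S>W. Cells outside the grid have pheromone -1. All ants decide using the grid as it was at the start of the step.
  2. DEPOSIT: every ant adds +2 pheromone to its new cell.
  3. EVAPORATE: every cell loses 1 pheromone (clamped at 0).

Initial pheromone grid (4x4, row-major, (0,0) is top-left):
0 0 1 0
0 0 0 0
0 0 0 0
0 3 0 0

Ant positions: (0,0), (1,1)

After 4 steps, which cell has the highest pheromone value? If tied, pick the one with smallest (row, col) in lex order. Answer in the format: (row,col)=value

Step 1: ant0:(0,0)->E->(0,1) | ant1:(1,1)->N->(0,1)
  grid max=3 at (0,1)
Step 2: ant0:(0,1)->E->(0,2) | ant1:(0,1)->E->(0,2)
  grid max=3 at (0,2)
Step 3: ant0:(0,2)->W->(0,1) | ant1:(0,2)->W->(0,1)
  grid max=5 at (0,1)
Step 4: ant0:(0,1)->E->(0,2) | ant1:(0,1)->E->(0,2)
  grid max=5 at (0,2)
Final grid:
  0 4 5 0
  0 0 0 0
  0 0 0 0
  0 0 0 0
Max pheromone 5 at (0,2)

Answer: (0,2)=5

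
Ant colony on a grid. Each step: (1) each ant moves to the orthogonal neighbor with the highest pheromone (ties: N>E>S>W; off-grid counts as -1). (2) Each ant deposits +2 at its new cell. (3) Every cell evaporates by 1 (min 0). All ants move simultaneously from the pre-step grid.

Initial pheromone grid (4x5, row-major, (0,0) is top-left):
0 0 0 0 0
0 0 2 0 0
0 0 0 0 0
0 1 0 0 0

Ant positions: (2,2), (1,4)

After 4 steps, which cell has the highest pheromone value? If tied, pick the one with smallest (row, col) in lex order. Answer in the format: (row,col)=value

Step 1: ant0:(2,2)->N->(1,2) | ant1:(1,4)->N->(0,4)
  grid max=3 at (1,2)
Step 2: ant0:(1,2)->N->(0,2) | ant1:(0,4)->S->(1,4)
  grid max=2 at (1,2)
Step 3: ant0:(0,2)->S->(1,2) | ant1:(1,4)->N->(0,4)
  grid max=3 at (1,2)
Step 4: ant0:(1,2)->N->(0,2) | ant1:(0,4)->S->(1,4)
  grid max=2 at (1,2)
Final grid:
  0 0 1 0 0
  0 0 2 0 1
  0 0 0 0 0
  0 0 0 0 0
Max pheromone 2 at (1,2)

Answer: (1,2)=2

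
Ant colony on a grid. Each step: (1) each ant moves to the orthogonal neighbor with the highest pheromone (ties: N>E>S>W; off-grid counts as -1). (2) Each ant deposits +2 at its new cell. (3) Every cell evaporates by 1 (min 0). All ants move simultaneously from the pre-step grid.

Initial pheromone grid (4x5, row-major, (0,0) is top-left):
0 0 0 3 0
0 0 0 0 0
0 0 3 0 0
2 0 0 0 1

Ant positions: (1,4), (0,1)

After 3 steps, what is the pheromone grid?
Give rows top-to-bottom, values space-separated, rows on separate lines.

After step 1: ants at (0,4),(0,2)
  0 0 1 2 1
  0 0 0 0 0
  0 0 2 0 0
  1 0 0 0 0
After step 2: ants at (0,3),(0,3)
  0 0 0 5 0
  0 0 0 0 0
  0 0 1 0 0
  0 0 0 0 0
After step 3: ants at (0,4),(0,4)
  0 0 0 4 3
  0 0 0 0 0
  0 0 0 0 0
  0 0 0 0 0

0 0 0 4 3
0 0 0 0 0
0 0 0 0 0
0 0 0 0 0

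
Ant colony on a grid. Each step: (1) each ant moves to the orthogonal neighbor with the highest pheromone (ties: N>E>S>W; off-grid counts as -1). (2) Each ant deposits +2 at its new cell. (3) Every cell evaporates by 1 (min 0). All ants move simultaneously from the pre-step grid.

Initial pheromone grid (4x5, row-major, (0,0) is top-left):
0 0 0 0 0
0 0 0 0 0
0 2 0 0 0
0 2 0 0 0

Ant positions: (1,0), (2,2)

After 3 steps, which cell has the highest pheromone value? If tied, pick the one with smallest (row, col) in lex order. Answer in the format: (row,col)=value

Answer: (2,1)=3

Derivation:
Step 1: ant0:(1,0)->N->(0,0) | ant1:(2,2)->W->(2,1)
  grid max=3 at (2,1)
Step 2: ant0:(0,0)->E->(0,1) | ant1:(2,1)->S->(3,1)
  grid max=2 at (2,1)
Step 3: ant0:(0,1)->E->(0,2) | ant1:(3,1)->N->(2,1)
  grid max=3 at (2,1)
Final grid:
  0 0 1 0 0
  0 0 0 0 0
  0 3 0 0 0
  0 1 0 0 0
Max pheromone 3 at (2,1)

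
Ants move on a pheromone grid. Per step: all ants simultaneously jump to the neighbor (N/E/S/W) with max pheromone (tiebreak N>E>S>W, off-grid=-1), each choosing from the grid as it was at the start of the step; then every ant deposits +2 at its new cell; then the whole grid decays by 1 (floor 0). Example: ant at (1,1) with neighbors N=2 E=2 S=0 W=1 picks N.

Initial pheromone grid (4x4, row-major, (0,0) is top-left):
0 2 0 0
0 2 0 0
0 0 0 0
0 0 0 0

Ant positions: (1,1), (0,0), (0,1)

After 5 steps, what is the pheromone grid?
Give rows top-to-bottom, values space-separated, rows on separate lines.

After step 1: ants at (0,1),(0,1),(1,1)
  0 5 0 0
  0 3 0 0
  0 0 0 0
  0 0 0 0
After step 2: ants at (1,1),(1,1),(0,1)
  0 6 0 0
  0 6 0 0
  0 0 0 0
  0 0 0 0
After step 3: ants at (0,1),(0,1),(1,1)
  0 9 0 0
  0 7 0 0
  0 0 0 0
  0 0 0 0
After step 4: ants at (1,1),(1,1),(0,1)
  0 10 0 0
  0 10 0 0
  0 0 0 0
  0 0 0 0
After step 5: ants at (0,1),(0,1),(1,1)
  0 13 0 0
  0 11 0 0
  0 0 0 0
  0 0 0 0

0 13 0 0
0 11 0 0
0 0 0 0
0 0 0 0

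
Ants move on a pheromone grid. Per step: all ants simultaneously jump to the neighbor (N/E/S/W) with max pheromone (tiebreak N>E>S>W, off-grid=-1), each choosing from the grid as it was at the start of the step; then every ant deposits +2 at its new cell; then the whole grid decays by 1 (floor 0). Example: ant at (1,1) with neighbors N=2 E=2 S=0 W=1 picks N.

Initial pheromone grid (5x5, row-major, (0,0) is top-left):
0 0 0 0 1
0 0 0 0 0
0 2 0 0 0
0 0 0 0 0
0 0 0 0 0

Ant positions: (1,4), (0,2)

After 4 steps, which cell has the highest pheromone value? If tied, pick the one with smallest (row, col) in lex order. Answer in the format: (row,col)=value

Answer: (0,4)=5

Derivation:
Step 1: ant0:(1,4)->N->(0,4) | ant1:(0,2)->E->(0,3)
  grid max=2 at (0,4)
Step 2: ant0:(0,4)->W->(0,3) | ant1:(0,3)->E->(0,4)
  grid max=3 at (0,4)
Step 3: ant0:(0,3)->E->(0,4) | ant1:(0,4)->W->(0,3)
  grid max=4 at (0,4)
Step 4: ant0:(0,4)->W->(0,3) | ant1:(0,3)->E->(0,4)
  grid max=5 at (0,4)
Final grid:
  0 0 0 4 5
  0 0 0 0 0
  0 0 0 0 0
  0 0 0 0 0
  0 0 0 0 0
Max pheromone 5 at (0,4)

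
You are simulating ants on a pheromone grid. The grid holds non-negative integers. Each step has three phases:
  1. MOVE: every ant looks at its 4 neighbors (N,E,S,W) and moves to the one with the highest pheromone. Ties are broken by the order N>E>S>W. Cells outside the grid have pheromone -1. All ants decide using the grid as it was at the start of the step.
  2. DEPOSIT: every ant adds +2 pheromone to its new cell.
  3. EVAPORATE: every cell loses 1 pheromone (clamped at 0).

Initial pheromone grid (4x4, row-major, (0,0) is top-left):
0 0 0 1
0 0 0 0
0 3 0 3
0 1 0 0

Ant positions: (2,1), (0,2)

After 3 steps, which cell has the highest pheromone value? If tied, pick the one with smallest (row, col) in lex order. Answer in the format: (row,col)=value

Answer: (0,3)=2

Derivation:
Step 1: ant0:(2,1)->S->(3,1) | ant1:(0,2)->E->(0,3)
  grid max=2 at (0,3)
Step 2: ant0:(3,1)->N->(2,1) | ant1:(0,3)->S->(1,3)
  grid max=3 at (2,1)
Step 3: ant0:(2,1)->S->(3,1) | ant1:(1,3)->N->(0,3)
  grid max=2 at (0,3)
Final grid:
  0 0 0 2
  0 0 0 0
  0 2 0 0
  0 2 0 0
Max pheromone 2 at (0,3)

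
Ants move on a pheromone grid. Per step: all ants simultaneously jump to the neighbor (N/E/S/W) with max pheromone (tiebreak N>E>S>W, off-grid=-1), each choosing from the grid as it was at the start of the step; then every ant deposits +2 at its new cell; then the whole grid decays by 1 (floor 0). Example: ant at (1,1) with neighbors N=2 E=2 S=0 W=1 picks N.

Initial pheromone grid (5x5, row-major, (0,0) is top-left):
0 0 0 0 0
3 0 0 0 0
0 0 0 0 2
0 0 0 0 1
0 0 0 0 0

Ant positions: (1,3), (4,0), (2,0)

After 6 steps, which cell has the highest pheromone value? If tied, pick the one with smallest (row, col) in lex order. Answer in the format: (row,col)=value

Step 1: ant0:(1,3)->N->(0,3) | ant1:(4,0)->N->(3,0) | ant2:(2,0)->N->(1,0)
  grid max=4 at (1,0)
Step 2: ant0:(0,3)->E->(0,4) | ant1:(3,0)->N->(2,0) | ant2:(1,0)->N->(0,0)
  grid max=3 at (1,0)
Step 3: ant0:(0,4)->S->(1,4) | ant1:(2,0)->N->(1,0) | ant2:(0,0)->S->(1,0)
  grid max=6 at (1,0)
Step 4: ant0:(1,4)->N->(0,4) | ant1:(1,0)->N->(0,0) | ant2:(1,0)->N->(0,0)
  grid max=5 at (1,0)
Step 5: ant0:(0,4)->S->(1,4) | ant1:(0,0)->S->(1,0) | ant2:(0,0)->S->(1,0)
  grid max=8 at (1,0)
Step 6: ant0:(1,4)->N->(0,4) | ant1:(1,0)->N->(0,0) | ant2:(1,0)->N->(0,0)
  grid max=7 at (1,0)
Final grid:
  5 0 0 0 1
  7 0 0 0 0
  0 0 0 0 0
  0 0 0 0 0
  0 0 0 0 0
Max pheromone 7 at (1,0)

Answer: (1,0)=7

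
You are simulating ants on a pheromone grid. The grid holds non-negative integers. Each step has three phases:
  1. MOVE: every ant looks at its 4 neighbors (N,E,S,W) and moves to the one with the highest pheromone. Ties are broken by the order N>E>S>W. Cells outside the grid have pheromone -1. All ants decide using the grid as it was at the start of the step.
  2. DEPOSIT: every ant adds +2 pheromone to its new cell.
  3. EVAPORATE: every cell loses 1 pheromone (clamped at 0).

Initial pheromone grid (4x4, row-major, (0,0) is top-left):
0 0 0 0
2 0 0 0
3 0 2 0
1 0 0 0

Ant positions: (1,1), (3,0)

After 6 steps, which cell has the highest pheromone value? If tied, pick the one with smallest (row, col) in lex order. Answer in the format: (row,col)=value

Answer: (2,0)=9

Derivation:
Step 1: ant0:(1,1)->W->(1,0) | ant1:(3,0)->N->(2,0)
  grid max=4 at (2,0)
Step 2: ant0:(1,0)->S->(2,0) | ant1:(2,0)->N->(1,0)
  grid max=5 at (2,0)
Step 3: ant0:(2,0)->N->(1,0) | ant1:(1,0)->S->(2,0)
  grid max=6 at (2,0)
Step 4: ant0:(1,0)->S->(2,0) | ant1:(2,0)->N->(1,0)
  grid max=7 at (2,0)
Step 5: ant0:(2,0)->N->(1,0) | ant1:(1,0)->S->(2,0)
  grid max=8 at (2,0)
Step 6: ant0:(1,0)->S->(2,0) | ant1:(2,0)->N->(1,0)
  grid max=9 at (2,0)
Final grid:
  0 0 0 0
  8 0 0 0
  9 0 0 0
  0 0 0 0
Max pheromone 9 at (2,0)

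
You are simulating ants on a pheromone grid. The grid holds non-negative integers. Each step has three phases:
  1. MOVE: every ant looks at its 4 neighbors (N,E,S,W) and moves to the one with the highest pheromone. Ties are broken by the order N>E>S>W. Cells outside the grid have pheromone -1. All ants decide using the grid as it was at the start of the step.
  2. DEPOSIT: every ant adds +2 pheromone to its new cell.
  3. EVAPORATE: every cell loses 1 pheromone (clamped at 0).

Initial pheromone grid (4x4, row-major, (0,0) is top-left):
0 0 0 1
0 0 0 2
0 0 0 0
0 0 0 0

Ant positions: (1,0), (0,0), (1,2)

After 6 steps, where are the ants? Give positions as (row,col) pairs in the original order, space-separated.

Step 1: ant0:(1,0)->N->(0,0) | ant1:(0,0)->E->(0,1) | ant2:(1,2)->E->(1,3)
  grid max=3 at (1,3)
Step 2: ant0:(0,0)->E->(0,1) | ant1:(0,1)->W->(0,0) | ant2:(1,3)->N->(0,3)
  grid max=2 at (0,0)
Step 3: ant0:(0,1)->W->(0,0) | ant1:(0,0)->E->(0,1) | ant2:(0,3)->S->(1,3)
  grid max=3 at (0,0)
Step 4: ant0:(0,0)->E->(0,1) | ant1:(0,1)->W->(0,0) | ant2:(1,3)->N->(0,3)
  grid max=4 at (0,0)
Step 5: ant0:(0,1)->W->(0,0) | ant1:(0,0)->E->(0,1) | ant2:(0,3)->S->(1,3)
  grid max=5 at (0,0)
Step 6: ant0:(0,0)->E->(0,1) | ant1:(0,1)->W->(0,0) | ant2:(1,3)->N->(0,3)
  grid max=6 at (0,0)

(0,1) (0,0) (0,3)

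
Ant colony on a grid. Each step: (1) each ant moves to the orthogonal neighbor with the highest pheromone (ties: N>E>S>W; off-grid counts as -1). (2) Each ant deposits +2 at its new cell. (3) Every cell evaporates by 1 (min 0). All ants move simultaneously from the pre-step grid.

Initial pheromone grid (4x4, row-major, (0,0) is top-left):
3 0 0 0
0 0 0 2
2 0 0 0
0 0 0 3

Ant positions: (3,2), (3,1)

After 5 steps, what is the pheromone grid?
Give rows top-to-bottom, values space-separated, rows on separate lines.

After step 1: ants at (3,3),(2,1)
  2 0 0 0
  0 0 0 1
  1 1 0 0
  0 0 0 4
After step 2: ants at (2,3),(2,0)
  1 0 0 0
  0 0 0 0
  2 0 0 1
  0 0 0 3
After step 3: ants at (3,3),(1,0)
  0 0 0 0
  1 0 0 0
  1 0 0 0
  0 0 0 4
After step 4: ants at (2,3),(2,0)
  0 0 0 0
  0 0 0 0
  2 0 0 1
  0 0 0 3
After step 5: ants at (3,3),(1,0)
  0 0 0 0
  1 0 0 0
  1 0 0 0
  0 0 0 4

0 0 0 0
1 0 0 0
1 0 0 0
0 0 0 4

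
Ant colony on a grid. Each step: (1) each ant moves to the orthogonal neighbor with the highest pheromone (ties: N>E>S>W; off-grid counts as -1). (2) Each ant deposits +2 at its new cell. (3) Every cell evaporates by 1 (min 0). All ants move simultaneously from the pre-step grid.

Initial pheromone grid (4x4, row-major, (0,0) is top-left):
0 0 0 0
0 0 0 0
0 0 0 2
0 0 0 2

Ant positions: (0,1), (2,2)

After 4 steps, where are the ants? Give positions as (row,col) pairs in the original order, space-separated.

Step 1: ant0:(0,1)->E->(0,2) | ant1:(2,2)->E->(2,3)
  grid max=3 at (2,3)
Step 2: ant0:(0,2)->E->(0,3) | ant1:(2,3)->S->(3,3)
  grid max=2 at (2,3)
Step 3: ant0:(0,3)->S->(1,3) | ant1:(3,3)->N->(2,3)
  grid max=3 at (2,3)
Step 4: ant0:(1,3)->S->(2,3) | ant1:(2,3)->N->(1,3)
  grid max=4 at (2,3)

(2,3) (1,3)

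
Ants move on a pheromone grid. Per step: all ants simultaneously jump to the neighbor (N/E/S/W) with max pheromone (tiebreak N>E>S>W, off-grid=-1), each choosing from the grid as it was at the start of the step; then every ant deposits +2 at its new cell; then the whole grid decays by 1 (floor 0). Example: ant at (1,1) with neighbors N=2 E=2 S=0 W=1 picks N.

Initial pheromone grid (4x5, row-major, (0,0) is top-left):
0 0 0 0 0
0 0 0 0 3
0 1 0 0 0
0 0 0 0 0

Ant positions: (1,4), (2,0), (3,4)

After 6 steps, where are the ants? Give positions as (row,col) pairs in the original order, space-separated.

Step 1: ant0:(1,4)->N->(0,4) | ant1:(2,0)->E->(2,1) | ant2:(3,4)->N->(2,4)
  grid max=2 at (1,4)
Step 2: ant0:(0,4)->S->(1,4) | ant1:(2,1)->N->(1,1) | ant2:(2,4)->N->(1,4)
  grid max=5 at (1,4)
Step 3: ant0:(1,4)->N->(0,4) | ant1:(1,1)->S->(2,1) | ant2:(1,4)->N->(0,4)
  grid max=4 at (1,4)
Step 4: ant0:(0,4)->S->(1,4) | ant1:(2,1)->N->(1,1) | ant2:(0,4)->S->(1,4)
  grid max=7 at (1,4)
Step 5: ant0:(1,4)->N->(0,4) | ant1:(1,1)->S->(2,1) | ant2:(1,4)->N->(0,4)
  grid max=6 at (1,4)
Step 6: ant0:(0,4)->S->(1,4) | ant1:(2,1)->N->(1,1) | ant2:(0,4)->S->(1,4)
  grid max=9 at (1,4)

(1,4) (1,1) (1,4)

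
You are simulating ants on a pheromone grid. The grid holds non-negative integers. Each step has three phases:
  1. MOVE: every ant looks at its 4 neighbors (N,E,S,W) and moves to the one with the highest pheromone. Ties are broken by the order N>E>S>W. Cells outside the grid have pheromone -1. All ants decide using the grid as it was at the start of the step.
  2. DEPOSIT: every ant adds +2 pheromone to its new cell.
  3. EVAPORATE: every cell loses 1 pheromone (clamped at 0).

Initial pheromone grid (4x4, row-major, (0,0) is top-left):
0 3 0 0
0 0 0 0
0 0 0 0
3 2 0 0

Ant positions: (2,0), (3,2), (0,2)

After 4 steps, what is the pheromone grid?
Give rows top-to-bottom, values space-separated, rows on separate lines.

After step 1: ants at (3,0),(3,1),(0,1)
  0 4 0 0
  0 0 0 0
  0 0 0 0
  4 3 0 0
After step 2: ants at (3,1),(3,0),(0,2)
  0 3 1 0
  0 0 0 0
  0 0 0 0
  5 4 0 0
After step 3: ants at (3,0),(3,1),(0,1)
  0 4 0 0
  0 0 0 0
  0 0 0 0
  6 5 0 0
After step 4: ants at (3,1),(3,0),(0,2)
  0 3 1 0
  0 0 0 0
  0 0 0 0
  7 6 0 0

0 3 1 0
0 0 0 0
0 0 0 0
7 6 0 0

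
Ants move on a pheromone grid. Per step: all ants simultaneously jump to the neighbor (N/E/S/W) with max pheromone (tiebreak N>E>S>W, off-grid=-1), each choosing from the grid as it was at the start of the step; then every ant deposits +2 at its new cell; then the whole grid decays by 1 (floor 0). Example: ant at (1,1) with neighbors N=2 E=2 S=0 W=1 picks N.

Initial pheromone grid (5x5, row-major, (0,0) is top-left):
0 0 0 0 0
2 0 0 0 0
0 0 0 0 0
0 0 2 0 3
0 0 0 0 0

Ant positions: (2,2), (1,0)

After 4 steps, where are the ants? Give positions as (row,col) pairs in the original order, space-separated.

Step 1: ant0:(2,2)->S->(3,2) | ant1:(1,0)->N->(0,0)
  grid max=3 at (3,2)
Step 2: ant0:(3,2)->N->(2,2) | ant1:(0,0)->S->(1,0)
  grid max=2 at (1,0)
Step 3: ant0:(2,2)->S->(3,2) | ant1:(1,0)->N->(0,0)
  grid max=3 at (3,2)
Step 4: ant0:(3,2)->N->(2,2) | ant1:(0,0)->S->(1,0)
  grid max=2 at (1,0)

(2,2) (1,0)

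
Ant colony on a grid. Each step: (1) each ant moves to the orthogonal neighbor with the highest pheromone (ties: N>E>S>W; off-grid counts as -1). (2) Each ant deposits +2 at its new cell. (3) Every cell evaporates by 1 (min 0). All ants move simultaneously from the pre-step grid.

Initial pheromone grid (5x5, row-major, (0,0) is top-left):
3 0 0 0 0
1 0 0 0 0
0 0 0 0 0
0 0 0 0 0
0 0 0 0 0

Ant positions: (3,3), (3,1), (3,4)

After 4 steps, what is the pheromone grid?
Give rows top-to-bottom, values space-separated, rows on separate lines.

After step 1: ants at (2,3),(2,1),(2,4)
  2 0 0 0 0
  0 0 0 0 0
  0 1 0 1 1
  0 0 0 0 0
  0 0 0 0 0
After step 2: ants at (2,4),(1,1),(2,3)
  1 0 0 0 0
  0 1 0 0 0
  0 0 0 2 2
  0 0 0 0 0
  0 0 0 0 0
After step 3: ants at (2,3),(0,1),(2,4)
  0 1 0 0 0
  0 0 0 0 0
  0 0 0 3 3
  0 0 0 0 0
  0 0 0 0 0
After step 4: ants at (2,4),(0,2),(2,3)
  0 0 1 0 0
  0 0 0 0 0
  0 0 0 4 4
  0 0 0 0 0
  0 0 0 0 0

0 0 1 0 0
0 0 0 0 0
0 0 0 4 4
0 0 0 0 0
0 0 0 0 0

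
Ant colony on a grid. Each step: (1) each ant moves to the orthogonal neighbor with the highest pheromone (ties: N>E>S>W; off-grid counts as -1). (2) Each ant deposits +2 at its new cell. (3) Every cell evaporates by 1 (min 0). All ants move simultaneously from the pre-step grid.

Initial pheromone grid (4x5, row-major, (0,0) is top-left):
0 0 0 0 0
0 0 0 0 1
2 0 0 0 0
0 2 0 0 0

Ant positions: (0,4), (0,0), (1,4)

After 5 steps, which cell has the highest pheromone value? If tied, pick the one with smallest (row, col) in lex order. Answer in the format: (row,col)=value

Answer: (1,4)=8

Derivation:
Step 1: ant0:(0,4)->S->(1,4) | ant1:(0,0)->E->(0,1) | ant2:(1,4)->N->(0,4)
  grid max=2 at (1,4)
Step 2: ant0:(1,4)->N->(0,4) | ant1:(0,1)->E->(0,2) | ant2:(0,4)->S->(1,4)
  grid max=3 at (1,4)
Step 3: ant0:(0,4)->S->(1,4) | ant1:(0,2)->E->(0,3) | ant2:(1,4)->N->(0,4)
  grid max=4 at (1,4)
Step 4: ant0:(1,4)->N->(0,4) | ant1:(0,3)->E->(0,4) | ant2:(0,4)->S->(1,4)
  grid max=6 at (0,4)
Step 5: ant0:(0,4)->S->(1,4) | ant1:(0,4)->S->(1,4) | ant2:(1,4)->N->(0,4)
  grid max=8 at (1,4)
Final grid:
  0 0 0 0 7
  0 0 0 0 8
  0 0 0 0 0
  0 0 0 0 0
Max pheromone 8 at (1,4)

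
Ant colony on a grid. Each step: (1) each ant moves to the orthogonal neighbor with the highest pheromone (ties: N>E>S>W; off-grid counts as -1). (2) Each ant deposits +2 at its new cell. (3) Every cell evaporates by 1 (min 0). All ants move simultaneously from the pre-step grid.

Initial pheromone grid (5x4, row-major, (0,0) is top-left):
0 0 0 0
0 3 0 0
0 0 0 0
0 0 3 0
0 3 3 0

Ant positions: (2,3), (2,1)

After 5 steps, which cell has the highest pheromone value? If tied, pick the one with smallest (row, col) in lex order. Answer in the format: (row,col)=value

Step 1: ant0:(2,3)->N->(1,3) | ant1:(2,1)->N->(1,1)
  grid max=4 at (1,1)
Step 2: ant0:(1,3)->N->(0,3) | ant1:(1,1)->N->(0,1)
  grid max=3 at (1,1)
Step 3: ant0:(0,3)->S->(1,3) | ant1:(0,1)->S->(1,1)
  grid max=4 at (1,1)
Step 4: ant0:(1,3)->N->(0,3) | ant1:(1,1)->N->(0,1)
  grid max=3 at (1,1)
Step 5: ant0:(0,3)->S->(1,3) | ant1:(0,1)->S->(1,1)
  grid max=4 at (1,1)
Final grid:
  0 0 0 0
  0 4 0 1
  0 0 0 0
  0 0 0 0
  0 0 0 0
Max pheromone 4 at (1,1)

Answer: (1,1)=4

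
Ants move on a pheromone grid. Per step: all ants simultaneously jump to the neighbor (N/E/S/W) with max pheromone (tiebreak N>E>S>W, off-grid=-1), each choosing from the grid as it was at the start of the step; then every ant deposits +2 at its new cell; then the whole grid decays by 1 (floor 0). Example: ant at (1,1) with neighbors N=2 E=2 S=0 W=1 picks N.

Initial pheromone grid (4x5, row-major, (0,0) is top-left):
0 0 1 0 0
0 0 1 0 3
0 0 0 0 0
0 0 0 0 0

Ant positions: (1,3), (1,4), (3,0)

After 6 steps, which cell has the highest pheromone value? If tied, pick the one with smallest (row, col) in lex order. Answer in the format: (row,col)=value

Step 1: ant0:(1,3)->E->(1,4) | ant1:(1,4)->N->(0,4) | ant2:(3,0)->N->(2,0)
  grid max=4 at (1,4)
Step 2: ant0:(1,4)->N->(0,4) | ant1:(0,4)->S->(1,4) | ant2:(2,0)->N->(1,0)
  grid max=5 at (1,4)
Step 3: ant0:(0,4)->S->(1,4) | ant1:(1,4)->N->(0,4) | ant2:(1,0)->N->(0,0)
  grid max=6 at (1,4)
Step 4: ant0:(1,4)->N->(0,4) | ant1:(0,4)->S->(1,4) | ant2:(0,0)->E->(0,1)
  grid max=7 at (1,4)
Step 5: ant0:(0,4)->S->(1,4) | ant1:(1,4)->N->(0,4) | ant2:(0,1)->E->(0,2)
  grid max=8 at (1,4)
Step 6: ant0:(1,4)->N->(0,4) | ant1:(0,4)->S->(1,4) | ant2:(0,2)->E->(0,3)
  grid max=9 at (1,4)
Final grid:
  0 0 0 1 6
  0 0 0 0 9
  0 0 0 0 0
  0 0 0 0 0
Max pheromone 9 at (1,4)

Answer: (1,4)=9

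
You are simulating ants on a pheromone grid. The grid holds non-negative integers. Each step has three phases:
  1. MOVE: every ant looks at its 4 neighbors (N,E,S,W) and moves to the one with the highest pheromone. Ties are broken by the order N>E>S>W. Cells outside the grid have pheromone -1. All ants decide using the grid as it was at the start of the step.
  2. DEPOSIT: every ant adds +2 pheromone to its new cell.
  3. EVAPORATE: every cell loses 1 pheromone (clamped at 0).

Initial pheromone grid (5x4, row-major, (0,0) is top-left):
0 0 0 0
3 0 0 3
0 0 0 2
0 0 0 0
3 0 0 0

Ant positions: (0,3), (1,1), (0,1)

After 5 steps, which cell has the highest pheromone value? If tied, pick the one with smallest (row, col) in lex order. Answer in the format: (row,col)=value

Step 1: ant0:(0,3)->S->(1,3) | ant1:(1,1)->W->(1,0) | ant2:(0,1)->E->(0,2)
  grid max=4 at (1,0)
Step 2: ant0:(1,3)->S->(2,3) | ant1:(1,0)->N->(0,0) | ant2:(0,2)->E->(0,3)
  grid max=3 at (1,0)
Step 3: ant0:(2,3)->N->(1,3) | ant1:(0,0)->S->(1,0) | ant2:(0,3)->S->(1,3)
  grid max=6 at (1,3)
Step 4: ant0:(1,3)->S->(2,3) | ant1:(1,0)->N->(0,0) | ant2:(1,3)->S->(2,3)
  grid max=5 at (1,3)
Step 5: ant0:(2,3)->N->(1,3) | ant1:(0,0)->S->(1,0) | ant2:(2,3)->N->(1,3)
  grid max=8 at (1,3)
Final grid:
  0 0 0 0
  4 0 0 8
  0 0 0 3
  0 0 0 0
  0 0 0 0
Max pheromone 8 at (1,3)

Answer: (1,3)=8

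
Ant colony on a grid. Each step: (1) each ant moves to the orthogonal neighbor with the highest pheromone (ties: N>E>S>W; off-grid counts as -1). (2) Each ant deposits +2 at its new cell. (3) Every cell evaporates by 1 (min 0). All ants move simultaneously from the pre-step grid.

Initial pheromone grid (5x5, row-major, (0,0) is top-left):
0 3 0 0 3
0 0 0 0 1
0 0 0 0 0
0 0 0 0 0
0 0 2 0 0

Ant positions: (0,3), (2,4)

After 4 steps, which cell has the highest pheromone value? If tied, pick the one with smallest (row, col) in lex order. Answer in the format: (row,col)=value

Answer: (0,4)=7

Derivation:
Step 1: ant0:(0,3)->E->(0,4) | ant1:(2,4)->N->(1,4)
  grid max=4 at (0,4)
Step 2: ant0:(0,4)->S->(1,4) | ant1:(1,4)->N->(0,4)
  grid max=5 at (0,4)
Step 3: ant0:(1,4)->N->(0,4) | ant1:(0,4)->S->(1,4)
  grid max=6 at (0,4)
Step 4: ant0:(0,4)->S->(1,4) | ant1:(1,4)->N->(0,4)
  grid max=7 at (0,4)
Final grid:
  0 0 0 0 7
  0 0 0 0 5
  0 0 0 0 0
  0 0 0 0 0
  0 0 0 0 0
Max pheromone 7 at (0,4)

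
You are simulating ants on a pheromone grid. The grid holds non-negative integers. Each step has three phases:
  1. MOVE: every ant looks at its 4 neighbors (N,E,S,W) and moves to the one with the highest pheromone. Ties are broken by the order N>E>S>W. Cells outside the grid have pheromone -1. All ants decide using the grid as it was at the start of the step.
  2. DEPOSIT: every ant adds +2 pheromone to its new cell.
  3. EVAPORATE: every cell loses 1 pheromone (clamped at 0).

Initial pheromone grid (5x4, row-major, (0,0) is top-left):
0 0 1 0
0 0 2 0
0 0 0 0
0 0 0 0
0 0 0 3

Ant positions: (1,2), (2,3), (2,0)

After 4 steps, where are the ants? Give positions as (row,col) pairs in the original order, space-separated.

Step 1: ant0:(1,2)->N->(0,2) | ant1:(2,3)->N->(1,3) | ant2:(2,0)->N->(1,0)
  grid max=2 at (0,2)
Step 2: ant0:(0,2)->S->(1,2) | ant1:(1,3)->W->(1,2) | ant2:(1,0)->N->(0,0)
  grid max=4 at (1,2)
Step 3: ant0:(1,2)->N->(0,2) | ant1:(1,2)->N->(0,2) | ant2:(0,0)->E->(0,1)
  grid max=4 at (0,2)
Step 4: ant0:(0,2)->S->(1,2) | ant1:(0,2)->S->(1,2) | ant2:(0,1)->E->(0,2)
  grid max=6 at (1,2)

(1,2) (1,2) (0,2)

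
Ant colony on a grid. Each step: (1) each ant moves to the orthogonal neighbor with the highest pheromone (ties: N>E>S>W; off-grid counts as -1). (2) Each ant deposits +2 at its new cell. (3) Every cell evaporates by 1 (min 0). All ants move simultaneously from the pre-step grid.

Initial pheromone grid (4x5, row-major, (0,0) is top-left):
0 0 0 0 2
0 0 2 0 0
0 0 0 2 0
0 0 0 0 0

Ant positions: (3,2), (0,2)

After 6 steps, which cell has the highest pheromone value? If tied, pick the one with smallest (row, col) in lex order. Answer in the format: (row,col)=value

Answer: (1,2)=8

Derivation:
Step 1: ant0:(3,2)->N->(2,2) | ant1:(0,2)->S->(1,2)
  grid max=3 at (1,2)
Step 2: ant0:(2,2)->N->(1,2) | ant1:(1,2)->S->(2,2)
  grid max=4 at (1,2)
Step 3: ant0:(1,2)->S->(2,2) | ant1:(2,2)->N->(1,2)
  grid max=5 at (1,2)
Step 4: ant0:(2,2)->N->(1,2) | ant1:(1,2)->S->(2,2)
  grid max=6 at (1,2)
Step 5: ant0:(1,2)->S->(2,2) | ant1:(2,2)->N->(1,2)
  grid max=7 at (1,2)
Step 6: ant0:(2,2)->N->(1,2) | ant1:(1,2)->S->(2,2)
  grid max=8 at (1,2)
Final grid:
  0 0 0 0 0
  0 0 8 0 0
  0 0 6 0 0
  0 0 0 0 0
Max pheromone 8 at (1,2)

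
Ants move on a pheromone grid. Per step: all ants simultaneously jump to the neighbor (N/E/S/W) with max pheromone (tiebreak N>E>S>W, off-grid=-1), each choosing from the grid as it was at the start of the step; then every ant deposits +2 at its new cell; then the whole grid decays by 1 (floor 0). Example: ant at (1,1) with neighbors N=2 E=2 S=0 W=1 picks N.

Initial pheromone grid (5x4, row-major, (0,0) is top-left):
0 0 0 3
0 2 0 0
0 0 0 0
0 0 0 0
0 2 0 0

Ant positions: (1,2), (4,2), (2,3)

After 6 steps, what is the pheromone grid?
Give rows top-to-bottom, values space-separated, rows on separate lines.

After step 1: ants at (1,1),(4,1),(1,3)
  0 0 0 2
  0 3 0 1
  0 0 0 0
  0 0 0 0
  0 3 0 0
After step 2: ants at (0,1),(3,1),(0,3)
  0 1 0 3
  0 2 0 0
  0 0 0 0
  0 1 0 0
  0 2 0 0
After step 3: ants at (1,1),(4,1),(1,3)
  0 0 0 2
  0 3 0 1
  0 0 0 0
  0 0 0 0
  0 3 0 0
After step 4: ants at (0,1),(3,1),(0,3)
  0 1 0 3
  0 2 0 0
  0 0 0 0
  0 1 0 0
  0 2 0 0
After step 5: ants at (1,1),(4,1),(1,3)
  0 0 0 2
  0 3 0 1
  0 0 0 0
  0 0 0 0
  0 3 0 0
After step 6: ants at (0,1),(3,1),(0,3)
  0 1 0 3
  0 2 0 0
  0 0 0 0
  0 1 0 0
  0 2 0 0

0 1 0 3
0 2 0 0
0 0 0 0
0 1 0 0
0 2 0 0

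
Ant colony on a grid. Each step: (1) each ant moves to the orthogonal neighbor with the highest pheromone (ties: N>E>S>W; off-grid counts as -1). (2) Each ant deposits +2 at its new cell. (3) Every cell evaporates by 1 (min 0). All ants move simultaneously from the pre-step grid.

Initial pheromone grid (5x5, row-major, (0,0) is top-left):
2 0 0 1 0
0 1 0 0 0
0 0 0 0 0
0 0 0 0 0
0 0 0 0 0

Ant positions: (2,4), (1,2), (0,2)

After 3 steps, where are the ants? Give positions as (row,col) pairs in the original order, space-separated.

Step 1: ant0:(2,4)->N->(1,4) | ant1:(1,2)->W->(1,1) | ant2:(0,2)->E->(0,3)
  grid max=2 at (0,3)
Step 2: ant0:(1,4)->N->(0,4) | ant1:(1,1)->N->(0,1) | ant2:(0,3)->E->(0,4)
  grid max=3 at (0,4)
Step 3: ant0:(0,4)->W->(0,3) | ant1:(0,1)->S->(1,1) | ant2:(0,4)->W->(0,3)
  grid max=4 at (0,3)

(0,3) (1,1) (0,3)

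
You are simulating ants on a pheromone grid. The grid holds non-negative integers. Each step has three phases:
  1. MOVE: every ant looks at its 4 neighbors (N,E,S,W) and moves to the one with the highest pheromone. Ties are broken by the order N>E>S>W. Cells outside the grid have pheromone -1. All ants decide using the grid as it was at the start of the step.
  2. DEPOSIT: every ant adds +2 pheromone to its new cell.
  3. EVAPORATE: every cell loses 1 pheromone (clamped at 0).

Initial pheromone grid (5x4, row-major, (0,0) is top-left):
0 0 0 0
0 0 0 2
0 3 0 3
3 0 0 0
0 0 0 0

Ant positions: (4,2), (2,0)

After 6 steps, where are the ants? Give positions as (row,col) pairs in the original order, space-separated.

Step 1: ant0:(4,2)->N->(3,2) | ant1:(2,0)->E->(2,1)
  grid max=4 at (2,1)
Step 2: ant0:(3,2)->N->(2,2) | ant1:(2,1)->N->(1,1)
  grid max=3 at (2,1)
Step 3: ant0:(2,2)->W->(2,1) | ant1:(1,1)->S->(2,1)
  grid max=6 at (2,1)
Step 4: ant0:(2,1)->N->(1,1) | ant1:(2,1)->N->(1,1)
  grid max=5 at (2,1)
Step 5: ant0:(1,1)->S->(2,1) | ant1:(1,1)->S->(2,1)
  grid max=8 at (2,1)
Step 6: ant0:(2,1)->N->(1,1) | ant1:(2,1)->N->(1,1)
  grid max=7 at (2,1)

(1,1) (1,1)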